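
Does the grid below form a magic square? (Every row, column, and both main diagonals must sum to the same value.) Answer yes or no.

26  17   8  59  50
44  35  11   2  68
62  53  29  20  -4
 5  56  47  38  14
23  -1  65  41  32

Yes

Row 1: 26 + 17 + 8 + 59 + 50 = 160.
Row 2: 44 + 35 + 11 + 2 + 68 = 160.
Row 3: 62 + 53 + 29 + 20 + (-4) = 160.
Row 4: 5 + 56 + 47 + 38 + 14 = 160.
Row 5: 23 + (-1) + 65 + 41 + 32 = 160.
Column 1: 26 + 44 + 62 + 5 + 23 = 160.
Column 2: 17 + 35 + 53 + 56 + (-1) = 160.
Column 3: 8 + 11 + 29 + 47 + 65 = 160.
Column 4: 59 + 2 + 20 + 38 + 41 = 160.
Column 5: 50 + 68 + (-4) + 14 + 32 = 160.
Main diagonal: 26 + 35 + 29 + 38 + 32 = 160.
Anti-diagonal: 50 + 2 + 29 + 56 + 23 = 160.
All lines sum to 160.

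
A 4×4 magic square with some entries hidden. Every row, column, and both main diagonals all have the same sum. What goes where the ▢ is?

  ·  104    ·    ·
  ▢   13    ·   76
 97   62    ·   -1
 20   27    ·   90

Column 2 is complete and sums to 206; that is the magic constant.
Row 3 must total 206; the given cells sum to 158, so (3,3) = 48.
Row 4 needs 206; the known cells sum to 137, so (4,3) = 69.
Column 4 needs 206; the known cells sum to 165, so (1,4) = 41.
Main diagonal: 13 + 48 + 90 + ? = 206, so (1,1) = 55.
Anti-diagonal needs 206; the known cells sum to 123, so (2,3) = 83.
Using row 1: 55 + 104 + 41 + ? → (1,3) = 206 − 200 = 6.
Using row 2: 13 + 83 + 76 + ? → (2,1) = 206 − 172 = 34.

34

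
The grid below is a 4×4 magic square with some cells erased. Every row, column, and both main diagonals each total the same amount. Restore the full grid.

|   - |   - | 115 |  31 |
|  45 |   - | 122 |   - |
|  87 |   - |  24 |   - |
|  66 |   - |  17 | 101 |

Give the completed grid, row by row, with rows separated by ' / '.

Column 3 is already complete: 115 + 122 + 24 + 17 = 278, so that is the magic constant.
Using row 4: 66 + 17 + 101 + ? → (4,2) = 278 − 184 = 94.
The remaining cell in column 1 is (1,1) = 278 − 198 = 80.
Main diagonal needs 278; the known cells sum to 205, so (2,2) = 73.
The remaining cell in anti-diagonal is (3,2) = 278 − 219 = 59.
The remaining cell in row 1 is (1,2) = 278 − 226 = 52.
Row 2 must total 278; the given cells sum to 240, so (2,4) = 38.
Row 3 needs 278; the known cells sum to 170, so (3,4) = 108.

80 52 115 31 / 45 73 122 38 / 87 59 24 108 / 66 94 17 101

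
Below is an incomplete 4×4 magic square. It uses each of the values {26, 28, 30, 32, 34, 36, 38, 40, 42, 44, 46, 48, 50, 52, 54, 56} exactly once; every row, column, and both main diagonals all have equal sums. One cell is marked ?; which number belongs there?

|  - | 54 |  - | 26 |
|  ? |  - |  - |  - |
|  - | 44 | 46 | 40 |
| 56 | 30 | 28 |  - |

42

The 16 entries sum to 656, so each line sums to 656/4 = 164.
Using row 3: 44 + 46 + 40 + ? → (3,1) = 164 − 130 = 34.
Row 4 must total 164; the given cells sum to 114, so (4,4) = 50.
From column 2, 164 − (54 + 44 + 30) gives (2,2) = 36.
From column 4, 164 − (26 + 40 + 50) gives (2,4) = 48.
From main diagonal, 164 − (36 + 46 + 50) gives (1,1) = 32.
Anti-diagonal: 26 + 44 + 56 + ? = 164, so (2,3) = 38.
The remaining cell in row 1 is (1,3) = 164 − 112 = 52.
Row 2 needs 164; the known cells sum to 122, so (2,1) = 42.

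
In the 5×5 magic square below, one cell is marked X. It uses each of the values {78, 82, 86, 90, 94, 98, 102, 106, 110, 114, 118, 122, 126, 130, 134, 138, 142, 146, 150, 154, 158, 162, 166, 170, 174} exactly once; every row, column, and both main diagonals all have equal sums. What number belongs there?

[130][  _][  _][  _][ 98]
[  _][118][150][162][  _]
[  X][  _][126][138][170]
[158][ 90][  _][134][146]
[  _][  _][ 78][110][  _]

The 25 entries sum to 3150, so each line sums to 3150/5 = 630.
Row 4 must total 630; the given cells sum to 528, so (4,3) = 102.
The remaining cell in column 3 is (1,3) = 630 − 456 = 174.
Column 4: 162 + 138 + 134 + 110 + ? = 630, so (1,4) = 86.
Main diagonal: 130 + 118 + 126 + 134 + ? = 630, so (5,5) = 122.
Anti-diagonal needs 630; the known cells sum to 476, so (5,1) = 154.
Using row 1: 130 + 174 + 86 + 98 + ? → (1,2) = 630 − 488 = 142.
Row 5 must total 630; the given cells sum to 464, so (5,2) = 166.
Column 2 must total 630; the given cells sum to 516, so (3,2) = 114.
Column 5 must total 630; the given cells sum to 536, so (2,5) = 94.
Row 2: 118 + 150 + 162 + 94 + ? = 630, so (2,1) = 106.
From row 3, 630 − (114 + 126 + 138 + 170) gives (3,1) = 82.

82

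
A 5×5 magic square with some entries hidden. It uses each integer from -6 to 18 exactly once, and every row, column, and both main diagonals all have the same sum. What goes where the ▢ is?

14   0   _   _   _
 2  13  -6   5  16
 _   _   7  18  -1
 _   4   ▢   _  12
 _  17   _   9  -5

The entries are -6 through 18, which sum to 150, so each line sums to 150/5 = 30.
From column 2, 30 − (0 + 13 + 4 + 17) gives (3,2) = -4.
From column 5, 30 − (16 + (-1) + 12 + (-5)) gives (1,5) = 8.
Using main diagonal: 14 + 13 + 7 + (-5) + ? → (4,4) = 30 − 29 = 1.
Anti-diagonal: 8 + 5 + 7 + 4 + ? = 30, so (5,1) = 6.
From row 3, 30 − (-4 + 7 + 18 + (-1)) gives (3,1) = 10.
The remaining cell in row 5 is (5,3) = 30 − 27 = 3.
The remaining cell in column 1 is (4,1) = 30 − 32 = -2.
The remaining cell in column 4 is (1,4) = 30 − 33 = -3.
Row 1: 14 + 0 + (-3) + 8 + ? = 30, so (1,3) = 11.
The remaining cell in row 4 is (4,3) = 30 − 15 = 15.

15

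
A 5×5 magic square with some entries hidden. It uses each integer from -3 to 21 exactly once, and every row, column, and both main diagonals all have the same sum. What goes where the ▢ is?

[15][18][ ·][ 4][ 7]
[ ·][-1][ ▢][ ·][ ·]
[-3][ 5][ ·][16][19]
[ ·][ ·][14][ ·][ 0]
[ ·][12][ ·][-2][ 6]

The entries are -3 through 21, which sum to 225, so each line sums to 225/5 = 45.
From row 1, 45 − (15 + 18 + 4 + 7) gives (1,3) = 1.
The remaining cell in row 3 is (3,3) = 45 − 37 = 8.
Column 2 needs 45; the known cells sum to 34, so (4,2) = 11.
Column 5 needs 45; the known cells sum to 32, so (2,5) = 13.
Main diagonal must total 45; the given cells sum to 28, so (4,4) = 17.
The remaining cell in row 4 is (4,1) = 45 − 42 = 3.
Column 4 needs 45; the known cells sum to 35, so (2,4) = 10.
Anti-diagonal: 7 + 10 + 8 + 11 + ? = 45, so (5,1) = 9.
Row 5 needs 45; the known cells sum to 25, so (5,3) = 20.
Using column 1: 15 + (-3) + 3 + 9 + ? → (2,1) = 45 − 24 = 21.
From column 3, 45 − (1 + 8 + 14 + 20) gives (2,3) = 2.

2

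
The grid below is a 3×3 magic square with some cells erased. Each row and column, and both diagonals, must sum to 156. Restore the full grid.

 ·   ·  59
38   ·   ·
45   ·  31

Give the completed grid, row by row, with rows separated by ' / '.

The remaining cell in row 3 is (3,2) = 156 − 76 = 80.
Column 1: 38 + 45 + ? = 156, so (1,1) = 73.
Column 3 must total 156; the given cells sum to 90, so (2,3) = 66.
The remaining cell in main diagonal is (2,2) = 156 − 104 = 52.
From row 1, 156 − (73 + 59) gives (1,2) = 24.

73 24 59 / 38 52 66 / 45 80 31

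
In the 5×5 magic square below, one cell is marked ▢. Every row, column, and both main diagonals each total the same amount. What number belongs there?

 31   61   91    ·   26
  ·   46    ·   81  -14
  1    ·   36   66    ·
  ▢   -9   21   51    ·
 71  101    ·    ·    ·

86

Anti-diagonal is complete and sums to 205; that is the magic constant.
Row 1 must total 205; the given cells sum to 209, so (1,4) = -4.
Column 2 must total 205; the given cells sum to 199, so (3,2) = 6.
Column 4 must total 205; the given cells sum to 194, so (5,4) = 11.
Using main diagonal: 31 + 46 + 36 + 51 + ? → (5,5) = 205 − 164 = 41.
Row 3 needs 205; the known cells sum to 109, so (3,5) = 96.
From row 5, 205 − (71 + 101 + 11 + 41) gives (5,3) = -19.
Column 3 needs 205; the known cells sum to 129, so (2,3) = 76.
The remaining cell in column 5 is (4,5) = 205 − 149 = 56.
The remaining cell in row 2 is (2,1) = 205 − 189 = 16.
From row 4, 205 − (-9 + 21 + 51 + 56) gives (4,1) = 86.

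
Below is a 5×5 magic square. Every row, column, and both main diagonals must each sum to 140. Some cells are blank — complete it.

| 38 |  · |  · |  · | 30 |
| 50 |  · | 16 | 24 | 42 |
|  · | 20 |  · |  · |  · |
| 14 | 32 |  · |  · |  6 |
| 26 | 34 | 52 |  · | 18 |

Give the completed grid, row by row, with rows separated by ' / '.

Using row 2: 50 + 16 + 24 + 42 + ? → (2,2) = 140 − 132 = 8.
From row 5, 140 − (26 + 34 + 52 + 18) gives (5,4) = 10.
The remaining cell in column 1 is (3,1) = 140 − 128 = 12.
Column 2 needs 140; the known cells sum to 94, so (1,2) = 46.
Column 5 must total 140; the given cells sum to 96, so (3,5) = 44.
Anti-diagonal needs 140; the known cells sum to 112, so (3,3) = 28.
The remaining cell in row 3 is (3,4) = 140 − 104 = 36.
Main diagonal needs 140; the known cells sum to 92, so (4,4) = 48.
Row 4 must total 140; the given cells sum to 100, so (4,3) = 40.
Column 3 must total 140; the given cells sum to 136, so (1,3) = 4.
From column 4, 140 − (24 + 36 + 48 + 10) gives (1,4) = 22.

38 46 4 22 30 / 50 8 16 24 42 / 12 20 28 36 44 / 14 32 40 48 6 / 26 34 52 10 18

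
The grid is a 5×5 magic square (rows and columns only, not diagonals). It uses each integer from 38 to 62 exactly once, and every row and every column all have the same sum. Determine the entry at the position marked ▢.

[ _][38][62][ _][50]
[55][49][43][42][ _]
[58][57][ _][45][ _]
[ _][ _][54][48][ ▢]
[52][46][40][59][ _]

47

The entries are 38 through 62, which sum to 1250, so each line sums to 1250/5 = 250.
The remaining cell in row 2 is (2,5) = 250 − 189 = 61.
Row 5: 52 + 46 + 40 + 59 + ? = 250, so (5,5) = 53.
Using column 2: 38 + 49 + 57 + 46 + ? → (4,2) = 250 − 190 = 60.
Column 3: 62 + 43 + 54 + 40 + ? = 250, so (3,3) = 51.
Using column 4: 42 + 45 + 48 + 59 + ? → (1,4) = 250 − 194 = 56.
From row 1, 250 − (38 + 62 + 56 + 50) gives (1,1) = 44.
Row 3 must total 250; the given cells sum to 211, so (3,5) = 39.
Using column 1: 44 + 55 + 58 + 52 + ? → (4,1) = 250 − 209 = 41.
Column 5 must total 250; the given cells sum to 203, so (4,5) = 47.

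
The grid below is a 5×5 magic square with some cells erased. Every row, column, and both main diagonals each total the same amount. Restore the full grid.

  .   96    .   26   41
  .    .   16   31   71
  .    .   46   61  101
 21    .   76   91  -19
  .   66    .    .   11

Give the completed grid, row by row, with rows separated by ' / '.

56 96 -14 26 41 / 86 1 16 31 71 / -9 6 46 61 101 / 21 36 76 91 -19 / 51 66 81 -4 11

Column 5 is already complete: 41 + 71 + 101 + -19 + 11 = 205, so that is the magic constant.
Row 4 must total 205; the given cells sum to 169, so (4,2) = 36.
Column 4: 26 + 31 + 61 + 91 + ? = 205, so (5,4) = -4.
The remaining cell in anti-diagonal is (5,1) = 205 − 154 = 51.
From row 5, 205 − (51 + 66 + (-4) + 11) gives (5,3) = 81.
Column 3: 16 + 46 + 76 + 81 + ? = 205, so (1,3) = -14.
Using row 1: 96 + (-14) + 26 + 41 + ? → (1,1) = 205 − 149 = 56.
Using main diagonal: 56 + 46 + 91 + 11 + ? → (2,2) = 205 − 204 = 1.
The remaining cell in row 2 is (2,1) = 205 − 119 = 86.
Column 1 must total 205; the given cells sum to 214, so (3,1) = -9.
From column 2, 205 − (96 + 1 + 36 + 66) gives (3,2) = 6.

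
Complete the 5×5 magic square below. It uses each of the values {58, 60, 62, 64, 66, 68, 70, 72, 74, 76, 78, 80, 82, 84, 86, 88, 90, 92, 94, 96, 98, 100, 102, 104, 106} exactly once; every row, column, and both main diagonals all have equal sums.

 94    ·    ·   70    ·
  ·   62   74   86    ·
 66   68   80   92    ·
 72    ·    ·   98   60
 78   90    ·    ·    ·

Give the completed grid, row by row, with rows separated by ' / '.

The 25 entries sum to 2050, so each line sums to 2050/5 = 410.
Row 3 must total 410; the given cells sum to 306, so (3,5) = 104.
Column 1 must total 410; the given cells sum to 310, so (2,1) = 100.
From column 4, 410 − (70 + 86 + 92 + 98) gives (5,4) = 64.
Main diagonal: 94 + 62 + 80 + 98 + ? = 410, so (5,5) = 76.
Row 2: 100 + 62 + 74 + 86 + ? = 410, so (2,5) = 88.
Row 5 needs 410; the known cells sum to 308, so (5,3) = 102.
Column 5 needs 410; the known cells sum to 328, so (1,5) = 82.
Anti-diagonal needs 410; the known cells sum to 326, so (4,2) = 84.
The remaining cell in row 4 is (4,3) = 410 − 314 = 96.
Using column 2: 62 + 68 + 84 + 90 + ? → (1,2) = 410 − 304 = 106.
The remaining cell in column 3 is (1,3) = 410 − 352 = 58.

94 106 58 70 82 / 100 62 74 86 88 / 66 68 80 92 104 / 72 84 96 98 60 / 78 90 102 64 76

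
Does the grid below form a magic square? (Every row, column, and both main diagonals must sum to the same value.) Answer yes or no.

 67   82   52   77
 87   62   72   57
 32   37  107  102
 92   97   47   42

Yes

Row 1: 67 + 82 + 52 + 77 = 278.
Row 2: 87 + 62 + 72 + 57 = 278.
Row 3: 32 + 37 + 107 + 102 = 278.
Row 4: 92 + 97 + 47 + 42 = 278.
Column 1: 67 + 87 + 32 + 92 = 278.
Column 2: 82 + 62 + 37 + 97 = 278.
Column 3: 52 + 72 + 107 + 47 = 278.
Column 4: 77 + 57 + 102 + 42 = 278.
Main diagonal: 67 + 62 + 107 + 42 = 278.
Anti-diagonal: 77 + 72 + 37 + 92 = 278.
All lines sum to 278.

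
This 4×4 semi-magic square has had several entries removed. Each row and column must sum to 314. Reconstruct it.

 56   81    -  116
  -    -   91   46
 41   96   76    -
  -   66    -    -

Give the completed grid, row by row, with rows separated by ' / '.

From row 1, 314 − (56 + 81 + 116) gives (1,3) = 61.
Using row 3: 41 + 96 + 76 + ? → (3,4) = 314 − 213 = 101.
From column 2, 314 − (81 + 96 + 66) gives (2,2) = 71.
Using column 3: 61 + 91 + 76 + ? → (4,3) = 314 − 228 = 86.
The remaining cell in column 4 is (4,4) = 314 − 263 = 51.
Row 2 needs 314; the known cells sum to 208, so (2,1) = 106.
Row 4 must total 314; the given cells sum to 203, so (4,1) = 111.

56 81 61 116 / 106 71 91 46 / 41 96 76 101 / 111 66 86 51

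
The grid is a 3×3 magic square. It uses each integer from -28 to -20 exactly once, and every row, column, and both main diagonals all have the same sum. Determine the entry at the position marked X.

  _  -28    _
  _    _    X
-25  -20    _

-22

The entries are -28 through -20, which sum to -216, so each line sums to -216/3 = -72.
Row 3 needs -72; the known cells sum to -45, so (3,3) = -27.
Using column 2: -28 + (-20) + ? → (2,2) = -72 − (-48) = -24.
Main diagonal needs -72; the known cells sum to -51, so (1,1) = -21.
Anti-diagonal needs -72; the known cells sum to -49, so (1,3) = -23.
Column 1: -21 + (-25) + ? = -72, so (2,1) = -26.
Column 3: -23 + (-27) + ? = -72, so (2,3) = -22.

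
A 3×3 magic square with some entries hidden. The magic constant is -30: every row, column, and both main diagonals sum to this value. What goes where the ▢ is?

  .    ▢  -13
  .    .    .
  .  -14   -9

-6

Row 3 must total -30; the given cells sum to -23, so (3,1) = -7.
Using column 3: -13 + (-9) + ? → (2,3) = -30 − (-22) = -8.
Anti-diagonal: -13 + (-7) + ? = -30, so (2,2) = -10.
Row 2: -10 + (-8) + ? = -30, so (2,1) = -12.
Column 1 must total -30; the given cells sum to -19, so (1,1) = -11.
Using column 2: -10 + (-14) + ? → (1,2) = -30 − (-24) = -6.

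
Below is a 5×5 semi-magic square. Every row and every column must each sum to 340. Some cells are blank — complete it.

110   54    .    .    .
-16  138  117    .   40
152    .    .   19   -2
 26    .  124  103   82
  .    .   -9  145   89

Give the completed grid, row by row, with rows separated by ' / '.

Row 2 needs 340; the known cells sum to 279, so (2,4) = 61.
The remaining cell in row 4 is (4,2) = 340 − 335 = 5.
Column 1: 110 + (-16) + 152 + 26 + ? = 340, so (5,1) = 68.
Column 4 needs 340; the known cells sum to 328, so (1,4) = 12.
Column 5: 40 + (-2) + 82 + 89 + ? = 340, so (1,5) = 131.
From row 1, 340 − (110 + 54 + 12 + 131) gives (1,3) = 33.
Row 5 needs 340; the known cells sum to 293, so (5,2) = 47.
Column 2 needs 340; the known cells sum to 244, so (3,2) = 96.
The remaining cell in column 3 is (3,3) = 340 − 265 = 75.

110 54 33 12 131 / -16 138 117 61 40 / 152 96 75 19 -2 / 26 5 124 103 82 / 68 47 -9 145 89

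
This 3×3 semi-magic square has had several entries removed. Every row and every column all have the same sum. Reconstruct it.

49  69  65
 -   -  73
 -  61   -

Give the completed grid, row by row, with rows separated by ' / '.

Row 1 is already complete: 49 + 69 + 65 = 183, so that is the magic constant.
Column 2: 69 + 61 + ? = 183, so (2,2) = 53.
Column 3 must total 183; the given cells sum to 138, so (3,3) = 45.
Using row 2: 53 + 73 + ? → (2,1) = 183 − 126 = 57.
Row 3 needs 183; the known cells sum to 106, so (3,1) = 77.

49 69 65 / 57 53 73 / 77 61 45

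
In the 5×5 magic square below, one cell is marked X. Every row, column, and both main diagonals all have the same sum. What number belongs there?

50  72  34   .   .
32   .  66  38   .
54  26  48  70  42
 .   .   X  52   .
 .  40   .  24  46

Row 3 is complete and sums to 240; that is the magic constant.
Column 4: 38 + 70 + 52 + 24 + ? = 240, so (1,4) = 56.
Using main diagonal: 50 + 48 + 52 + 46 + ? → (2,2) = 240 − 196 = 44.
From row 1, 240 − (50 + 72 + 34 + 56) gives (1,5) = 28.
Row 2 must total 240; the given cells sum to 180, so (2,5) = 60.
Column 2 needs 240; the known cells sum to 182, so (4,2) = 58.
The remaining cell in column 5 is (4,5) = 240 − 176 = 64.
Using anti-diagonal: 28 + 38 + 48 + 58 + ? → (5,1) = 240 − 172 = 68.
Row 5: 68 + 40 + 24 + 46 + ? = 240, so (5,3) = 62.
Column 1 needs 240; the known cells sum to 204, so (4,1) = 36.
The remaining cell in column 3 is (4,3) = 240 − 210 = 30.

30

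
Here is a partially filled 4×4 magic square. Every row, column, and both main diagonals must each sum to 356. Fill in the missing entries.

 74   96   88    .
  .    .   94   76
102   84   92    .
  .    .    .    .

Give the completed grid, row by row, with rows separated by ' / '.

74 96 88 98 / 100 86 94 76 / 102 84 92 78 / 80 90 82 104

Row 1 needs 356; the known cells sum to 258, so (1,4) = 98.
From row 3, 356 − (102 + 84 + 92) gives (3,4) = 78.
Using column 3: 88 + 94 + 92 + ? → (4,3) = 356 − 274 = 82.
Column 4: 98 + 76 + 78 + ? = 356, so (4,4) = 104.
The remaining cell in main diagonal is (2,2) = 356 − 270 = 86.
Anti-diagonal: 98 + 94 + 84 + ? = 356, so (4,1) = 80.
Row 2 needs 356; the known cells sum to 256, so (2,1) = 100.
Row 4 must total 356; the given cells sum to 266, so (4,2) = 90.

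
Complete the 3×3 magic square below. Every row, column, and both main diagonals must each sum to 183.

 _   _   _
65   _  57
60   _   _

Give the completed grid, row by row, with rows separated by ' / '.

58 63 62 / 65 61 57 / 60 59 64

Row 2 must total 183; the given cells sum to 122, so (2,2) = 61.
Column 1 must total 183; the given cells sum to 125, so (1,1) = 58.
Using main diagonal: 58 + 61 + ? → (3,3) = 183 − 119 = 64.
Using anti-diagonal: 61 + 60 + ? → (1,3) = 183 − 121 = 62.
The remaining cell in row 1 is (1,2) = 183 − 120 = 63.
The remaining cell in row 3 is (3,2) = 183 − 124 = 59.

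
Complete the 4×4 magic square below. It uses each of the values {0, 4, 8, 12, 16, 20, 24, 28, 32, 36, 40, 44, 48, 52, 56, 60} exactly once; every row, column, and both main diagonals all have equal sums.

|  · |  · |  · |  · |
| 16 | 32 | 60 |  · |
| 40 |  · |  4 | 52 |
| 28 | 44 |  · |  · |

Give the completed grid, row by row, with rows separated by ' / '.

The 16 entries sum to 480, so each line sums to 480/4 = 120.
Row 2 needs 120; the known cells sum to 108, so (2,4) = 12.
The remaining cell in row 3 is (3,2) = 120 − 96 = 24.
The remaining cell in column 1 is (1,1) = 120 − 84 = 36.
The remaining cell in column 2 is (1,2) = 120 − 100 = 20.
Main diagonal needs 120; the known cells sum to 72, so (4,4) = 48.
Anti-diagonal must total 120; the given cells sum to 112, so (1,4) = 8.
Row 1: 36 + 20 + 8 + ? = 120, so (1,3) = 56.
Row 4 needs 120; the known cells sum to 120, so (4,3) = 0.

36 20 56 8 / 16 32 60 12 / 40 24 4 52 / 28 44 0 48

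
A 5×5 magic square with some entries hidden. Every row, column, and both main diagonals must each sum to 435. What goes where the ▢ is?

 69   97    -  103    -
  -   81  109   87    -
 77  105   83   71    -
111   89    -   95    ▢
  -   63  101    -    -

73

Row 3 needs 435; the known cells sum to 336, so (3,5) = 99.
From column 4, 435 − (103 + 87 + 71 + 95) gives (5,4) = 79.
Main diagonal: 69 + 81 + 83 + 95 + ? = 435, so (5,5) = 107.
Row 5 needs 435; the known cells sum to 350, so (5,1) = 85.
Column 1 needs 435; the known cells sum to 342, so (2,1) = 93.
Anti-diagonal: 87 + 83 + 89 + 85 + ? = 435, so (1,5) = 91.
Row 1: 69 + 97 + 103 + 91 + ? = 435, so (1,3) = 75.
Using row 2: 93 + 81 + 109 + 87 + ? → (2,5) = 435 − 370 = 65.
Column 3 needs 435; the known cells sum to 368, so (4,3) = 67.
Column 5 must total 435; the given cells sum to 362, so (4,5) = 73.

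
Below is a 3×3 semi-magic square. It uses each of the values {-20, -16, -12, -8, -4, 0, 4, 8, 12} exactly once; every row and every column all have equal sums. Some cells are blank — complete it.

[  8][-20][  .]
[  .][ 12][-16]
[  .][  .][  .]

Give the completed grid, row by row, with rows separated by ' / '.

8 -20 0 / -8 12 -16 / -12 -4 4

The 9 entries sum to -36, so each line sums to -36/3 = -12.
Row 1 needs -12; the known cells sum to -12, so (1,3) = 0.
Using row 2: 12 + (-16) + ? → (2,1) = -12 − (-4) = -8.
Using column 1: 8 + (-8) + ? → (3,1) = -12 − 0 = -12.
Column 2 must total -12; the given cells sum to -8, so (3,2) = -4.
From column 3, -12 − (0 + (-16)) gives (3,3) = 4.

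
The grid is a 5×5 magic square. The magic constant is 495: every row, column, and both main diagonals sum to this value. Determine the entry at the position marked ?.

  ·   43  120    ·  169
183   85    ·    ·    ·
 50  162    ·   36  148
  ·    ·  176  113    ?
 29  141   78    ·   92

The remaining cell in row 3 is (3,3) = 495 − 396 = 99.
Row 5 must total 495; the given cells sum to 340, so (5,4) = 155.
Using column 2: 43 + 85 + 162 + 141 + ? → (4,2) = 495 − 431 = 64.
From column 3, 495 − (120 + 99 + 176 + 78) gives (2,3) = 22.
Using main diagonal: 85 + 99 + 113 + 92 + ? → (1,1) = 495 − 389 = 106.
The remaining cell in anti-diagonal is (2,4) = 495 − 361 = 134.
The remaining cell in row 1 is (1,4) = 495 − 438 = 57.
Row 2 needs 495; the known cells sum to 424, so (2,5) = 71.
Column 1 needs 495; the known cells sum to 368, so (4,1) = 127.
Column 5: 169 + 71 + 148 + 92 + ? = 495, so (4,5) = 15.

15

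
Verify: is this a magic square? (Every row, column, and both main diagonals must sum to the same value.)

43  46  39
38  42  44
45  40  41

Row 1: 43 + 46 + 39 = 128.
Row 2: 38 + 42 + 44 = 124.
Row 3: 45 + 40 + 41 = 126.
Column 1: 43 + 38 + 45 = 126.
Column 2: 46 + 42 + 40 = 128.
Column 3: 39 + 44 + 41 = 124.
Main diagonal: 43 + 42 + 41 = 126.
Anti-diagonal: 39 + 42 + 45 = 126.

No — row 1 sums to 128 but anti-diagonal sums to 126.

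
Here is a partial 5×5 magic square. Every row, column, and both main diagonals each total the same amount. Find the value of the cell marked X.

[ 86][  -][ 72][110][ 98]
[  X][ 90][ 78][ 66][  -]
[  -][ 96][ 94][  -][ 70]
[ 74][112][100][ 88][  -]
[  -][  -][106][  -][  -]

Column 3 is complete and sums to 450; that is the magic constant.
Row 1 must total 450; the given cells sum to 366, so (1,2) = 84.
Row 4 needs 450; the known cells sum to 374, so (4,5) = 76.
Using column 2: 84 + 90 + 96 + 112 + ? → (5,2) = 450 − 382 = 68.
Main diagonal must total 450; the given cells sum to 358, so (5,5) = 92.
Anti-diagonal: 98 + 66 + 94 + 112 + ? = 450, so (5,1) = 80.
Row 5 must total 450; the given cells sum to 346, so (5,4) = 104.
Column 4: 110 + 66 + 88 + 104 + ? = 450, so (3,4) = 82.
The remaining cell in column 5 is (2,5) = 450 − 336 = 114.
Row 2 must total 450; the given cells sum to 348, so (2,1) = 102.

102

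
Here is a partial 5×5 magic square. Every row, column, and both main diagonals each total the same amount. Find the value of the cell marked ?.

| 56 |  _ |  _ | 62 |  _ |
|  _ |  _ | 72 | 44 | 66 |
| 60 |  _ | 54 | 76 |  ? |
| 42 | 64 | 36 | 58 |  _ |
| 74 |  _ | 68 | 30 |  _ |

Column 4 is complete and sums to 270; that is the magic constant.
Row 4 needs 270; the known cells sum to 200, so (4,5) = 70.
Using column 1: 56 + 60 + 42 + 74 + ? → (2,1) = 270 − 232 = 38.
From column 3, 270 − (72 + 54 + 36 + 68) gives (1,3) = 40.
Anti-diagonal: 44 + 54 + 64 + 74 + ? = 270, so (1,5) = 34.
The remaining cell in row 1 is (1,2) = 270 − 192 = 78.
Using row 2: 38 + 72 + 44 + 66 + ? → (2,2) = 270 − 220 = 50.
From main diagonal, 270 − (56 + 50 + 54 + 58) gives (5,5) = 52.
The remaining cell in row 5 is (5,2) = 270 − 224 = 46.
Column 2 must total 270; the given cells sum to 238, so (3,2) = 32.
Column 5 needs 270; the known cells sum to 222, so (3,5) = 48.

48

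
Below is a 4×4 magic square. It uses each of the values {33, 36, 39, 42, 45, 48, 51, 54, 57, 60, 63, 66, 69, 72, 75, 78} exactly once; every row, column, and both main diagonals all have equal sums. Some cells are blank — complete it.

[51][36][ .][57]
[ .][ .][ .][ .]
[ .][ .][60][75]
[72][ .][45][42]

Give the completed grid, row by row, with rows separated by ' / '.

The 16 entries sum to 888, so each line sums to 888/4 = 222.
Row 1 must total 222; the given cells sum to 144, so (1,3) = 78.
Row 4 needs 222; the known cells sum to 159, so (4,2) = 63.
From column 3, 222 − (78 + 60 + 45) gives (2,3) = 39.
The remaining cell in column 4 is (2,4) = 222 − 174 = 48.
Main diagonal: 51 + 60 + 42 + ? = 222, so (2,2) = 69.
Anti-diagonal needs 222; the known cells sum to 168, so (3,2) = 54.
Using row 2: 69 + 39 + 48 + ? → (2,1) = 222 − 156 = 66.
The remaining cell in row 3 is (3,1) = 222 − 189 = 33.

51 36 78 57 / 66 69 39 48 / 33 54 60 75 / 72 63 45 42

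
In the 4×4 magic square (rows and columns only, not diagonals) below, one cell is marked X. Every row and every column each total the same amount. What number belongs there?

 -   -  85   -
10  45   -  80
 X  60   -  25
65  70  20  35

75

Row 4 is complete and sums to 190; that is the magic constant.
The remaining cell in row 2 is (2,3) = 190 − 135 = 55.
Column 2: 45 + 60 + 70 + ? = 190, so (1,2) = 15.
From column 3, 190 − (85 + 55 + 20) gives (3,3) = 30.
Using column 4: 80 + 25 + 35 + ? → (1,4) = 190 − 140 = 50.
The remaining cell in row 1 is (1,1) = 190 − 150 = 40.
Row 3 must total 190; the given cells sum to 115, so (3,1) = 75.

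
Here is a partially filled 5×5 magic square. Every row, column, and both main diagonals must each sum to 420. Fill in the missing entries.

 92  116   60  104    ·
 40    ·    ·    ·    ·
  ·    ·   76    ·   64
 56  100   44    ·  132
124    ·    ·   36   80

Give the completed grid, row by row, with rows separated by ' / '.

Row 1: 92 + 116 + 60 + 104 + ? = 420, so (1,5) = 48.
Row 4 must total 420; the given cells sum to 332, so (4,4) = 88.
The remaining cell in column 1 is (3,1) = 420 − 312 = 108.
From column 5, 420 − (48 + 64 + 132 + 80) gives (2,5) = 96.
Main diagonal: 92 + 76 + 88 + 80 + ? = 420, so (2,2) = 84.
The remaining cell in anti-diagonal is (2,4) = 420 − 348 = 72.
Row 2 needs 420; the known cells sum to 292, so (2,3) = 128.
Column 3 must total 420; the given cells sum to 308, so (5,3) = 112.
Column 4 must total 420; the given cells sum to 300, so (3,4) = 120.
Using row 3: 108 + 76 + 120 + 64 + ? → (3,2) = 420 − 368 = 52.
Row 5 must total 420; the given cells sum to 352, so (5,2) = 68.

92 116 60 104 48 / 40 84 128 72 96 / 108 52 76 120 64 / 56 100 44 88 132 / 124 68 112 36 80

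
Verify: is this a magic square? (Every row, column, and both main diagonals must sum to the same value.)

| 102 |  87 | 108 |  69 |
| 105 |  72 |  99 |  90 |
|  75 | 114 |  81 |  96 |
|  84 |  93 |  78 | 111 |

Row 1: 102 + 87 + 108 + 69 = 366.
Row 2: 105 + 72 + 99 + 90 = 366.
Row 3: 75 + 114 + 81 + 96 = 366.
Row 4: 84 + 93 + 78 + 111 = 366.
Column 1: 102 + 105 + 75 + 84 = 366.
Column 2: 87 + 72 + 114 + 93 = 366.
Column 3: 108 + 99 + 81 + 78 = 366.
Column 4: 69 + 90 + 96 + 111 = 366.
Main diagonal: 102 + 72 + 81 + 111 = 366.
Anti-diagonal: 69 + 99 + 114 + 84 = 366.
All lines sum to 366.

Yes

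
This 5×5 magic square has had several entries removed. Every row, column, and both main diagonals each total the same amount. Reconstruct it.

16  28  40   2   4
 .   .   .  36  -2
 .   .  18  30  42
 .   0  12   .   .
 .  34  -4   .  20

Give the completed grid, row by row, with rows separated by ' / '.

16 28 40 2 4 / 10 22 24 36 -2 / -6 6 18 30 42 / 38 0 12 14 26 / 32 34 -4 8 20

Row 1 is already complete: 16 + 28 + 40 + 2 + 4 = 90, so that is the magic constant.
Column 3: 40 + 18 + 12 + (-4) + ? = 90, so (2,3) = 24.
Column 5 needs 90; the known cells sum to 64, so (4,5) = 26.
From anti-diagonal, 90 − (4 + 36 + 18 + 0) gives (5,1) = 32.
Row 5: 32 + 34 + (-4) + 20 + ? = 90, so (5,4) = 8.
Column 4: 2 + 36 + 30 + 8 + ? = 90, so (4,4) = 14.
Main diagonal needs 90; the known cells sum to 68, so (2,2) = 22.
Row 2 must total 90; the given cells sum to 80, so (2,1) = 10.
The remaining cell in row 4 is (4,1) = 90 − 52 = 38.
Using column 1: 16 + 10 + 38 + 32 + ? → (3,1) = 90 − 96 = -6.
Column 2 must total 90; the given cells sum to 84, so (3,2) = 6.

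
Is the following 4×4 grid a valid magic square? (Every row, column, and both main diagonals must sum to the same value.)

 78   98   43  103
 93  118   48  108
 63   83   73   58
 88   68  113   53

No — column 1 sums to 322 but column 3 sums to 277.

Row 1: 78 + 98 + 43 + 103 = 322.
Row 2: 93 + 118 + 48 + 108 = 367.
Row 3: 63 + 83 + 73 + 58 = 277.
Row 4: 88 + 68 + 113 + 53 = 322.
Column 1: 78 + 93 + 63 + 88 = 322.
Column 2: 98 + 118 + 83 + 68 = 367.
Column 3: 43 + 48 + 73 + 113 = 277.
Column 4: 103 + 108 + 58 + 53 = 322.
Main diagonal: 78 + 118 + 73 + 53 = 322.
Anti-diagonal: 103 + 48 + 83 + 88 = 322.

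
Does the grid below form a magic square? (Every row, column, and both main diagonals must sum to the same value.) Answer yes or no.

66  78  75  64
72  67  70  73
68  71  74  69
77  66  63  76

Row 1: 66 + 78 + 75 + 64 = 283.
Row 2: 72 + 67 + 70 + 73 = 282.
Row 3: 68 + 71 + 74 + 69 = 282.
Row 4: 77 + 66 + 63 + 76 = 282.
Column 1: 66 + 72 + 68 + 77 = 283.
Column 2: 78 + 67 + 71 + 66 = 282.
Column 3: 75 + 70 + 74 + 63 = 282.
Column 4: 64 + 73 + 69 + 76 = 282.
Main diagonal: 66 + 67 + 74 + 76 = 283.
Anti-diagonal: 64 + 70 + 71 + 77 = 282.

No — anti-diagonal sums to 282 but row 1 sums to 283.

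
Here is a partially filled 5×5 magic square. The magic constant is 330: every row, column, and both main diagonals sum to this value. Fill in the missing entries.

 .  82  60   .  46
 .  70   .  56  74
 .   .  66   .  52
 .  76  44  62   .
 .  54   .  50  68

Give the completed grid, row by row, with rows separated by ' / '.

Column 2 must total 330; the given cells sum to 282, so (3,2) = 48.
The remaining cell in column 5 is (4,5) = 330 − 240 = 90.
Main diagonal: 70 + 66 + 62 + 68 + ? = 330, so (1,1) = 64.
From anti-diagonal, 330 − (46 + 56 + 66 + 76) gives (5,1) = 86.
From row 1, 330 − (64 + 82 + 60 + 46) gives (1,4) = 78.
Row 4 needs 330; the known cells sum to 272, so (4,1) = 58.
Row 5 must total 330; the given cells sum to 258, so (5,3) = 72.
From column 3, 330 − (60 + 66 + 44 + 72) gives (2,3) = 88.
Column 4 must total 330; the given cells sum to 246, so (3,4) = 84.
Using row 2: 70 + 88 + 56 + 74 + ? → (2,1) = 330 − 288 = 42.
Row 3: 48 + 66 + 84 + 52 + ? = 330, so (3,1) = 80.

64 82 60 78 46 / 42 70 88 56 74 / 80 48 66 84 52 / 58 76 44 62 90 / 86 54 72 50 68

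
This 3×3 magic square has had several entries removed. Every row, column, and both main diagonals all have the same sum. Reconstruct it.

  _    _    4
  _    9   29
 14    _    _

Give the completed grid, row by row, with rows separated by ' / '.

Anti-diagonal is already complete: 4 + 9 + 14 = 27, so that is the magic constant.
The remaining cell in row 2 is (2,1) = 27 − 38 = -11.
Using column 1: -11 + 14 + ? → (1,1) = 27 − 3 = 24.
From column 3, 27 − (4 + 29) gives (3,3) = -6.
Row 1 needs 27; the known cells sum to 28, so (1,2) = -1.
Row 3: 14 + (-6) + ? = 27, so (3,2) = 19.

24 -1 4 / -11 9 29 / 14 19 -6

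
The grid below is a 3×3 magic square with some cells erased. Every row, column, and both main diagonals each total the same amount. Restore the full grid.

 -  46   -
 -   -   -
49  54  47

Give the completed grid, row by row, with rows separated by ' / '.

53 46 51 / 48 50 52 / 49 54 47

Row 3 is already complete: 49 + 54 + 47 = 150, so that is the magic constant.
Column 2 needs 150; the known cells sum to 100, so (2,2) = 50.
From main diagonal, 150 − (50 + 47) gives (1,1) = 53.
Anti-diagonal needs 150; the known cells sum to 99, so (1,3) = 51.
Column 1 must total 150; the given cells sum to 102, so (2,1) = 48.
Column 3 must total 150; the given cells sum to 98, so (2,3) = 52.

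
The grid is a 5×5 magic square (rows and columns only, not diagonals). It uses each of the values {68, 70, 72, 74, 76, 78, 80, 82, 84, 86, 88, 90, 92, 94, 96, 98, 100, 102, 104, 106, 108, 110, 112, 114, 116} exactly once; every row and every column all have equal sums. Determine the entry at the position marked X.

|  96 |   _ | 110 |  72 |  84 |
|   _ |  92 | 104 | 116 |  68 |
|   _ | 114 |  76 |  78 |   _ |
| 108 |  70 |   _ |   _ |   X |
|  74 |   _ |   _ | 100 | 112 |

106

The 25 entries sum to 2300, so each line sums to 2300/5 = 460.
Using row 1: 96 + 110 + 72 + 84 + ? → (1,2) = 460 − 362 = 98.
The remaining cell in row 2 is (2,1) = 460 − 380 = 80.
Column 1 must total 460; the given cells sum to 358, so (3,1) = 102.
Column 2: 98 + 92 + 114 + 70 + ? = 460, so (5,2) = 86.
The remaining cell in column 4 is (4,4) = 460 − 366 = 94.
Row 3 needs 460; the known cells sum to 370, so (3,5) = 90.
Row 5 needs 460; the known cells sum to 372, so (5,3) = 88.
Using column 3: 110 + 104 + 76 + 88 + ? → (4,3) = 460 − 378 = 82.
Using column 5: 84 + 68 + 90 + 112 + ? → (4,5) = 460 − 354 = 106.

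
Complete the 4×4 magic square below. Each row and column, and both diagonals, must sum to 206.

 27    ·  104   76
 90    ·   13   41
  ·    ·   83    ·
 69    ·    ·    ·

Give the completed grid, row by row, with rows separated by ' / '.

From row 1, 206 − (27 + 104 + 76) gives (1,2) = -1.
From row 2, 206 − (90 + 13 + 41) gives (2,2) = 62.
Column 1 must total 206; the given cells sum to 186, so (3,1) = 20.
Using column 3: 104 + 13 + 83 + ? → (4,3) = 206 − 200 = 6.
Main diagonal must total 206; the given cells sum to 172, so (4,4) = 34.
The remaining cell in anti-diagonal is (3,2) = 206 − 158 = 48.
Row 3 must total 206; the given cells sum to 151, so (3,4) = 55.
Using row 4: 69 + 6 + 34 + ? → (4,2) = 206 − 109 = 97.

27 -1 104 76 / 90 62 13 41 / 20 48 83 55 / 69 97 6 34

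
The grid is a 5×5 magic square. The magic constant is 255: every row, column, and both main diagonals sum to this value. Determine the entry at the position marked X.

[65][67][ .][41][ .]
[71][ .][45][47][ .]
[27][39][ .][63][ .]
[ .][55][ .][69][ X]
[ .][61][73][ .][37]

31

The remaining cell in column 2 is (2,2) = 255 − 222 = 33.
Column 4 needs 255; the known cells sum to 220, so (5,4) = 35.
From main diagonal, 255 − (65 + 33 + 69 + 37) gives (3,3) = 51.
From row 2, 255 − (71 + 33 + 45 + 47) gives (2,5) = 59.
Row 3: 27 + 39 + 51 + 63 + ? = 255, so (3,5) = 75.
Row 5 needs 255; the known cells sum to 206, so (5,1) = 49.
Column 1 must total 255; the given cells sum to 212, so (4,1) = 43.
Anti-diagonal: 47 + 51 + 55 + 49 + ? = 255, so (1,5) = 53.
Row 1 must total 255; the given cells sum to 226, so (1,3) = 29.
Column 3 must total 255; the given cells sum to 198, so (4,3) = 57.
The remaining cell in column 5 is (4,5) = 255 − 224 = 31.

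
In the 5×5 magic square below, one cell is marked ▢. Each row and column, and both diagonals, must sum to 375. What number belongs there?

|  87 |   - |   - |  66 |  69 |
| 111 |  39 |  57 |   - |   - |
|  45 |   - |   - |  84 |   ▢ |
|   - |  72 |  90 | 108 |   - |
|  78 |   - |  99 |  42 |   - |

102

The remaining cell in column 1 is (4,1) = 375 − 321 = 54.
Column 4 needs 375; the known cells sum to 300, so (2,4) = 75.
From anti-diagonal, 375 − (69 + 75 + 72 + 78) gives (3,3) = 81.
Using row 2: 111 + 39 + 57 + 75 + ? → (2,5) = 375 − 282 = 93.
The remaining cell in row 4 is (4,5) = 375 − 324 = 51.
Column 3 must total 375; the given cells sum to 327, so (1,3) = 48.
Main diagonal needs 375; the known cells sum to 315, so (5,5) = 60.
The remaining cell in row 1 is (1,2) = 375 − 270 = 105.
Row 5 must total 375; the given cells sum to 279, so (5,2) = 96.
Column 2 must total 375; the given cells sum to 312, so (3,2) = 63.
Column 5: 69 + 93 + 51 + 60 + ? = 375, so (3,5) = 102.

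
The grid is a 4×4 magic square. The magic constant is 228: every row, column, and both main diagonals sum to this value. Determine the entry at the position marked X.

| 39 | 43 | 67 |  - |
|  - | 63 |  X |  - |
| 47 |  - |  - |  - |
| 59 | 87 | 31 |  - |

Row 1 must total 228; the given cells sum to 149, so (1,4) = 79.
Row 4: 59 + 87 + 31 + ? = 228, so (4,4) = 51.
Column 1 must total 228; the given cells sum to 145, so (2,1) = 83.
Column 2 needs 228; the known cells sum to 193, so (3,2) = 35.
Main diagonal must total 228; the given cells sum to 153, so (3,3) = 75.
Anti-diagonal needs 228; the known cells sum to 173, so (2,3) = 55.

55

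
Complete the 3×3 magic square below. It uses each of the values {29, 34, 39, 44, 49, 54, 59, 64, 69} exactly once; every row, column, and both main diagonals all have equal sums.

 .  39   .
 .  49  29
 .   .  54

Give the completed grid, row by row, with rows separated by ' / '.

44 39 64 / 69 49 29 / 34 59 54

The 9 entries sum to 441, so each line sums to 441/3 = 147.
The remaining cell in row 2 is (2,1) = 147 − 78 = 69.
Column 2 must total 147; the given cells sum to 88, so (3,2) = 59.
The remaining cell in column 3 is (1,3) = 147 − 83 = 64.
From main diagonal, 147 − (49 + 54) gives (1,1) = 44.
From anti-diagonal, 147 − (64 + 49) gives (3,1) = 34.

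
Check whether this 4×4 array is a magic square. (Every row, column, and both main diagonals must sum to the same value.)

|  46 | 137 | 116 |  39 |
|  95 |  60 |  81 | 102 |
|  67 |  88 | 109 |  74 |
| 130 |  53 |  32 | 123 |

Yes

Row 1: 46 + 137 + 116 + 39 = 338.
Row 2: 95 + 60 + 81 + 102 = 338.
Row 3: 67 + 88 + 109 + 74 = 338.
Row 4: 130 + 53 + 32 + 123 = 338.
Column 1: 46 + 95 + 67 + 130 = 338.
Column 2: 137 + 60 + 88 + 53 = 338.
Column 3: 116 + 81 + 109 + 32 = 338.
Column 4: 39 + 102 + 74 + 123 = 338.
Main diagonal: 46 + 60 + 109 + 123 = 338.
Anti-diagonal: 39 + 81 + 88 + 130 = 338.
All lines sum to 338.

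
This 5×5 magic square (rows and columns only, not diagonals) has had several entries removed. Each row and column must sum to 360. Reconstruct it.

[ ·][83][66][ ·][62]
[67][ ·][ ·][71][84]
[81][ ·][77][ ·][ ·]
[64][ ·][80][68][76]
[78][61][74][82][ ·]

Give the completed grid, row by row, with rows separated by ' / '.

Row 4: 64 + 80 + 68 + 76 + ? = 360, so (4,2) = 72.
From row 5, 360 − (78 + 61 + 74 + 82) gives (5,5) = 65.
Column 1: 67 + 81 + 64 + 78 + ? = 360, so (1,1) = 70.
The remaining cell in column 3 is (2,3) = 360 − 297 = 63.
Column 5 needs 360; the known cells sum to 287, so (3,5) = 73.
Using row 1: 70 + 83 + 66 + 62 + ? → (1,4) = 360 − 281 = 79.
Row 2: 67 + 63 + 71 + 84 + ? = 360, so (2,2) = 75.
Column 2 needs 360; the known cells sum to 291, so (3,2) = 69.
Column 4: 79 + 71 + 68 + 82 + ? = 360, so (3,4) = 60.

70 83 66 79 62 / 67 75 63 71 84 / 81 69 77 60 73 / 64 72 80 68 76 / 78 61 74 82 65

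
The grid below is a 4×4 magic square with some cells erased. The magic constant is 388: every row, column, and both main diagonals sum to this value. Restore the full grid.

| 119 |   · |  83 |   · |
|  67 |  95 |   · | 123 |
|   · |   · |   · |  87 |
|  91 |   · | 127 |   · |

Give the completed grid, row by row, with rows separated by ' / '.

119 107 83 79 / 67 95 103 123 / 111 115 75 87 / 91 71 127 99

Row 2 needs 388; the known cells sum to 285, so (2,3) = 103.
Using column 1: 119 + 67 + 91 + ? → (3,1) = 388 − 277 = 111.
Column 3: 83 + 103 + 127 + ? = 388, so (3,3) = 75.
Main diagonal: 119 + 95 + 75 + ? = 388, so (4,4) = 99.
Row 3 needs 388; the known cells sum to 273, so (3,2) = 115.
Row 4: 91 + 127 + 99 + ? = 388, so (4,2) = 71.
Column 2: 95 + 115 + 71 + ? = 388, so (1,2) = 107.
From column 4, 388 − (123 + 87 + 99) gives (1,4) = 79.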